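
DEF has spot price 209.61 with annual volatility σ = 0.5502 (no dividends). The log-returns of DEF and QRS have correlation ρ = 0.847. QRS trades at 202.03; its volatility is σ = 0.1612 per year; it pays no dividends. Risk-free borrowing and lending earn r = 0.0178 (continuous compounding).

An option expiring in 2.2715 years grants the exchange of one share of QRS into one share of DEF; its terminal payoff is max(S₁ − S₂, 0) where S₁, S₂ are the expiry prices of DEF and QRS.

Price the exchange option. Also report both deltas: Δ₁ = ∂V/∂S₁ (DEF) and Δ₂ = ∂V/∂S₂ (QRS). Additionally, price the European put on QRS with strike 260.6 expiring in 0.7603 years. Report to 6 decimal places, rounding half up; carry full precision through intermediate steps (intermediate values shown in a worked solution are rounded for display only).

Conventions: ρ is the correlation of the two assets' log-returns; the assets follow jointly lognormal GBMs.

exchange price = 55.282147
Δ1 = 0.646614
Δ2 = -0.397241
price(QRS put K=260.6) = 55.630882

σ_eff = √(σ₁² + σ₂² − 2ρσ₁σ₂) = √(0.5502² + 0.1612² − 2·0.847·0.5502·0.1612) = 0.422446
d₁ = (ln(S₁/S₂) + (q₂ − q₁ + σ_eff²/2)T) / (σ_eff√T) = (ln(209.61/202.03) + (0.0 − 0.0 + 0.089230)·2.2715) / 0.636690 = 0.376195
d₂ = d₁ − σ_eff√T = 0.376195 − 0.636690 = -0.260495
N(d₁) = 0.646614,  N(d₂) = 0.397241
V = S₁·e^{−q₁T}·N(d₁) − S₂·e^{−q₂T}·N(d₂) = 135.536751 − 80.254604 = 55.282147
Δ₁ = e^{−q₁T}·N(d₁) = 0.646614;  Δ₂ = −e^{−q₂T}·N(d₂) = -0.397241
[vanilla: QRS put K=260.6]
σ√T = 0.1612·√0.7603 = 0.140559
d₁ = (ln(S/K) + (r+σ²/2)T) / (σ√T) = (ln(202.03/260.6) + (0.0178+0.1612²/2)·0.7603) / 0.140559 = (-0.254570 + 0.023412) / 0.140559 = -1.644572
d₂ = d₁ − σ√T = -1.644572 − 0.140559 = -1.785130
e^{−rT} = 0.986558
N(−d₁) = 0.949971,  N(−d₂) = 0.962880
price = K·e^{−rT}·N(−d₂) − S·N(−d₁) = 247.553507 − 191.922625 = 55.630882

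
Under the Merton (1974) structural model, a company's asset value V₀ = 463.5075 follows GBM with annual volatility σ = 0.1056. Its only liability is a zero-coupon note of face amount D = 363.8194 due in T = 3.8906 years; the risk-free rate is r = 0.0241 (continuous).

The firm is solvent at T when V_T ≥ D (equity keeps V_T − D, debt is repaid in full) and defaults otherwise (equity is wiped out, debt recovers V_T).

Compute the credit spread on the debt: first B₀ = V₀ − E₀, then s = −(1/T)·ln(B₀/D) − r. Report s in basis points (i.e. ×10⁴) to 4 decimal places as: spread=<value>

With assets at 463.5075 and a single debt payment of 363.8194 at 3.8906 years:
d₁ = [ln(V₀/D) + (r + σ²/2)T] / (σ√T)
   = [ln(463.5075/363.8194) + (0.0241 + 0.5·0.1056²)·3.8906] / (0.1056·√3.8906)
   = [0.242165 + 0.115456] / 0.208292 = 1.716924
d₂ = d₁ − σ√T = 1.716924 − 0.208292 = 1.508632
N(d₁) = 0.957003,  N(d₂) = 0.934304,  e^(−rT) = 0.910498
E₀ = V₀·N(d₁) − D·e^(−rT)·N(d₂)
   = 463.5075·0.957003 − 363.8194·0.910498·0.934304 = 134.083796
B₀ = V₀ − E₀ = 463.5075 − 134.083796 = 329.423704
spread = −(1/T)·ln(B₀/D) − r = −(1/3.8906)·ln(329.423704/363.8194) − 0.0241 = 0.00142635
in basis points: 0.00142635 × 10⁴ = 14.2635 bp

spread=14.2635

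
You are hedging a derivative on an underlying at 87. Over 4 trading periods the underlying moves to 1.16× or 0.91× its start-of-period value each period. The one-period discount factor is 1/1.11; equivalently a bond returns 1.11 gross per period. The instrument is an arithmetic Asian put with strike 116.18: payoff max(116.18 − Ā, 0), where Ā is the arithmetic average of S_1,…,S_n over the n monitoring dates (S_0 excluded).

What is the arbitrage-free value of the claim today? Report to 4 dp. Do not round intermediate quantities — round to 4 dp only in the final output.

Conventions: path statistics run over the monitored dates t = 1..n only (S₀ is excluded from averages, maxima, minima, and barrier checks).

With p* = (R−d)/(u−d) = 0.8000, sum probability × payoff across the paths and divide by R^4.
Enumerate all 2^4 = 16 price paths (U = up ×1.16, D = down ×0.91); each path with k up-moves has probability p*^k·(1−p*)^(4−k).
DDDD: Ā=69.1089, payoff=47.0711, prob=0.001600
UDDD: Ā=88.0949, payoff=28.0851, prob=0.006400
DUDD: Ā=82.6574, payoff=33.5226, prob=0.006400
UUDD: Ā=105.3654, payoff=10.8146, prob=0.025600
DDUD: Ā=77.7092, payoff=38.4708, prob=0.006400
UDUD: Ā=99.0579, payoff=17.1221, prob=0.025600
DUUD: Ā=93.6204, payoff=22.5596, prob=0.025600
UUUD: Ā=119.3403, payoff=0.0000, prob=0.102400
DDDU: Ā=73.2064, payoff=42.9736, prob=0.006400
UDDU: Ā=93.3181, payoff=22.8619, prob=0.025600
DUDU: Ā=87.8806, payoff=28.2994, prob=0.025600
UUDU: Ā=112.0236, payoff=4.1564, prob=0.102400
DDUU: Ā=82.9325, payoff=33.2475, prob=0.025600
UDUU: Ā=105.7161, payoff=10.4639, prob=0.102400
DUUU: Ā=100.2786, payoff=15.9014, prob=0.102400
UUUU: Ā=127.8277, payoff=0.0000, prob=0.409600
Price = Σ prob·payoff / R^4 = 7.569832 / 1.518070 = 4.9865

price = 4.9865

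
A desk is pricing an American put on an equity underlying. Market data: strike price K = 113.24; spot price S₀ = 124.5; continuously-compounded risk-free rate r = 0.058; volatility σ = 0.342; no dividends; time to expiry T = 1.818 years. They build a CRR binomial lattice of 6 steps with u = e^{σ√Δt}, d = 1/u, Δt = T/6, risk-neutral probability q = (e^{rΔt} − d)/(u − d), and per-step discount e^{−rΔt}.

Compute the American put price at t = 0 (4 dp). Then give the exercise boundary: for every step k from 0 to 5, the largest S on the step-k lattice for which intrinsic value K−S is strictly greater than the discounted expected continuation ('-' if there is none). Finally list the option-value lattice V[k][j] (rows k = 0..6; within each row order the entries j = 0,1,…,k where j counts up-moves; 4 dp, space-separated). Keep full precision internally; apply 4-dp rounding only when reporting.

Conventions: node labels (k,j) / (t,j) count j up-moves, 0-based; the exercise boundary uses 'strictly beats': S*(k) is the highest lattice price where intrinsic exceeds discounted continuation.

price = 12.2465
boundary = - - - 70.7774 85.4383 70.7774
tree:
12.2465
19.2363 5.6878
29.1962 9.9542 1.6211
42.4626 16.9593 3.2990 0.0000
54.6078 27.8017 6.7134 0.0000 0.0000
64.6689 42.4626 13.6618 0.0000 0.0000 0.0000
73.0035 54.6078 27.8017 0.0000 0.0000 0.0000 0.0000

Δt=0.30300  u=1.20714  d=0.82840  q=0.49989  discount=0.98258
step 6 (expiry): payoffs max(K−S,0) = 73.0035 54.6078 27.8017 0.0000 0.0000 0.0000 0.0000
step 5: (k=5,j=0): S=48.5711, K−S=64.6689, hold=62.6962 ⇒ V=64.6689 exercise | (k=5,j=1): S=70.7774, K−S=42.4626, hold=40.4899 ⇒ V=42.4626 exercise | (k=5,j=2): S=103.1362, K−S=10.1038, hold=13.6618 ⇒ V=13.6618 continue | (k=5,j=3): S=150.2892, K−S=0.0000, hold=0.0000 ⇒ V=0.0000 continue | (k=5,j=4): S=219.0000, K−S=0.0000, hold=0.0000 ⇒ V=0.0000 continue | (k=5,j=5): S=319.1249, K−S=0.0000, hold=0.0000 ⇒ V=0.0000 continue  boundary S*=70.7774
step 4: (k=4,j=0): S=58.6322, K−S=54.6078, hold=52.6351 ⇒ V=54.6078 exercise | (k=4,j=1): S=85.4383, K−S=27.8017, hold=27.5766 ⇒ V=27.8017 exercise | (k=4,j=2): S=124.5000, K−S=0.0000, hold=6.7134 ⇒ V=6.7134 continue | (k=4,j=3): S=181.4203, K−S=0.0000, hold=0.0000 ⇒ V=0.0000 continue | (k=4,j=4): S=264.3641, K−S=0.0000, hold=0.0000 ⇒ V=0.0000 continue  boundary S*=85.4383
step 3: (k=3,j=0): S=70.7774, K−S=42.4626, hold=40.4899 ⇒ V=42.4626 exercise | (k=3,j=1): S=103.1362, K−S=10.1038, hold=16.9593 ⇒ V=16.9593 continue | (k=3,j=2): S=150.2892, K−S=0.0000, hold=3.2990 ⇒ V=3.2990 continue | (k=3,j=3): S=219.0000, K−S=0.0000, hold=0.0000 ⇒ V=0.0000 continue  boundary S*=70.7774
step 2: (k=2,j=0): S=85.4383, K−S=27.8017, hold=29.1962 ⇒ V=29.1962 continue | (k=2,j=1): S=124.5000, K−S=0.0000, hold=9.9542 ⇒ V=9.9542 continue | (k=2,j=2): S=181.4203, K−S=0.0000, hold=1.6211 ⇒ V=1.6211 continue  boundary S*=-
step 1: (k=1,j=0): S=103.1362, K−S=10.1038, hold=19.2363 ⇒ V=19.2363 continue | (k=1,j=1): S=150.2892, K−S=0.0000, hold=5.6878 ⇒ V=5.6878 continue  boundary S*=-
step 0: (k=0,j=0): S=124.5000, K−S=0.0000, hold=12.2465 ⇒ V=12.2465 continue  boundary S*=-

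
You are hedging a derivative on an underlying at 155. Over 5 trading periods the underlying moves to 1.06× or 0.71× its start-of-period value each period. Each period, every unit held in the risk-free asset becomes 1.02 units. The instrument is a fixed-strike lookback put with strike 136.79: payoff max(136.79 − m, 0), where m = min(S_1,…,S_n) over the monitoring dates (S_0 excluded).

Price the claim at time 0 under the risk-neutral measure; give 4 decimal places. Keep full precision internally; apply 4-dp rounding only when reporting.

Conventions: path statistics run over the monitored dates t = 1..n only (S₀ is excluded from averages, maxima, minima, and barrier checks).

With p* = (R−d)/(u−d) = 0.8857, sum probability × payoff across the paths and divide by R^5.
Enumerate all 2^5 = 32 price paths (U = up ×1.06, D = down ×0.71); each path with k up-moves has probability p*^k·(1−p*)^(5−k).
DDDDD: m=27.9656, payoff=108.8244, prob=0.000019
UDDDD: m=41.7514, payoff=95.0386, prob=0.000151
DUDDD: m=41.7514, payoff=95.0386, prob=0.000151
UUDDD: m=62.3331, payoff=74.4569, prob=0.001171
DDUDD: m=41.7514, payoff=95.0386, prob=0.000151
UDUDD: m=62.3331, payoff=74.4569, prob=0.001171
DUUDD: m=62.3331, payoff=74.4569, prob=0.001171
UUUDD: m=93.0606, payoff=43.7294, prob=0.009075
DDDUD: m=41.7514, payoff=95.0386, prob=0.000151
UDDUD: m=62.3331, payoff=74.4569, prob=0.001171
DUDUD: m=62.3331, payoff=74.4569, prob=0.001171
UUDUD: m=93.0606, payoff=43.7294, prob=0.009075
DDUUD: m=62.3331, payoff=74.4569, prob=0.001171
UDUUD: m=93.0606, payoff=43.7294, prob=0.009075
DUUUD: m=93.0606, payoff=43.7294, prob=0.009075
UUUUD: m=138.9356, payoff=0.0000, prob=0.070334
DDDDU: m=39.3881, payoff=97.4019, prob=0.000151
UDDDU: m=58.8048, payoff=77.9852, prob=0.001171
DUDDU: m=58.8048, payoff=77.9852, prob=0.001171
UUDDU: m=87.7930, payoff=48.9970, prob=0.009075
DDUDU: m=58.8048, payoff=77.9852, prob=0.001171
UDUDU: m=87.7930, payoff=48.9970, prob=0.009075
DUUDU: m=87.7930, payoff=48.9970, prob=0.009075
UUUDU: m=131.0713, payoff=5.7187, prob=0.070334
DDDUU: m=55.4762, payoff=81.3138, prob=0.001171
UDDUU: m=82.8236, payoff=53.9664, prob=0.009075
DUDUU: m=82.8236, payoff=53.9664, prob=0.009075
UUDUU: m=123.6522, payoff=13.1378, prob=0.070334
DDUUU: m=78.1355, payoff=58.6545, prob=0.009075
UDUUU: m=116.6530, payoff=20.1370, prob=0.070334
DUUUU: m=110.0500, payoff=26.7400, prob=0.070334
UUUUU: m=164.3000, payoff=0.0000, prob=0.545090
Price = Σ prob·payoff / R^5 = 10.023205 / 1.104081 = 9.0783

price = 9.0783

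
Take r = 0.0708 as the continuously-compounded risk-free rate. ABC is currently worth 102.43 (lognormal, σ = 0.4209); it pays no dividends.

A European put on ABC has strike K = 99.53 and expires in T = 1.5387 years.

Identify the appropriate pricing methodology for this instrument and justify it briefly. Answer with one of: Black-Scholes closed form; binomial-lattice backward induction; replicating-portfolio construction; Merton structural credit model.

Key observation: the instrument is a plain European put (strike 99.53) on a lognormal asset; the exact continuous-time formula applies directly.

framework: Black-Scholes closed form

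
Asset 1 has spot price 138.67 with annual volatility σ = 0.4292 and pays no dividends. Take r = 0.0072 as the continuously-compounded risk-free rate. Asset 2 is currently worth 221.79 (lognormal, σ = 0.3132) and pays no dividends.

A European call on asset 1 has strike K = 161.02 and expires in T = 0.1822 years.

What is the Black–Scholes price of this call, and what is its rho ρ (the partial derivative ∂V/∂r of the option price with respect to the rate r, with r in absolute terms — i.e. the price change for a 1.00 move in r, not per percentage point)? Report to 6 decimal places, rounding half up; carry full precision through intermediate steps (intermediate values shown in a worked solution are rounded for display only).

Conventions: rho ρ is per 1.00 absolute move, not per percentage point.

σ√T = 0.4292·√0.1822 = 0.183204
d₁ = (ln(S/K) + (r+σ²/2)T) / (σ√T) = (ln(138.67/161.02) + (0.0072+0.4292²/2)·0.1822) / 0.183204 = (-0.149432 + 0.018094) / 0.183204 = -0.716896
d₂ = d₁ − σ√T = -0.716896 − 0.183204 = -0.900100
e^{−rT} = 0.998689
N(d₁) = 0.236719,  N(d₂) = 0.184034
Call price V = S·N(d₁) − K·e^{−rT}·N(d₂) = 32.825828 − 29.594233 = 3.231595
ρ = K·T·e^{−rT}·N(d₂) = 5.392069

price = 3.231595
ρ = 5.392069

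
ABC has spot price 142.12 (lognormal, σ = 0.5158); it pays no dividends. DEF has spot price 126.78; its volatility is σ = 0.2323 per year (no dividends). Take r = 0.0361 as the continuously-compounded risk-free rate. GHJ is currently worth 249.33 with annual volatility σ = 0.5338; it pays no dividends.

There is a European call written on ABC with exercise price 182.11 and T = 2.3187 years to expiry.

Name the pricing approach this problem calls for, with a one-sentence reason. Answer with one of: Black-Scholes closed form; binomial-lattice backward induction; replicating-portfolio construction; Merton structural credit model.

framework: Black-Scholes closed form

Key observation: the strike-182.11 call on ABC is European-exercise on a continuously-modelled lognormal underlying, so its value is a single closed-form evaluation.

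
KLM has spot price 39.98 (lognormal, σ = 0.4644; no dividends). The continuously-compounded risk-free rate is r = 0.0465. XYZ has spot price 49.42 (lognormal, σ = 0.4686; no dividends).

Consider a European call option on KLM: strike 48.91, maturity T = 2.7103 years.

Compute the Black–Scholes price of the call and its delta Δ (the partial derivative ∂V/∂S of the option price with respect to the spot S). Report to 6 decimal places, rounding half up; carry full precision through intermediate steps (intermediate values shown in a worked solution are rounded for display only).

σ√T = 0.4644·√2.7103 = 0.764541
d₁ = (ln(S/K) + (r+σ²/2)T) / (σ√T) = (ln(39.98/48.91) + (0.0465+0.4644²/2)·2.7103) / 0.764541 = (-0.201603 + 0.418291) / 0.764541 = 0.283422
d₂ = d₁ − σ√T = 0.283422 − 0.764541 = -0.481119
e^{−rT} = 0.881589
N(d₁) = 0.611573,  N(d₂) = 0.315216
Call price V = S·N(d₁) − K·e^{−rT}·N(d₂) = 24.450706 − 13.591652 = 10.859054
Δ = N(d₁) = 0.611573

price = 10.859054
Δ = 0.611573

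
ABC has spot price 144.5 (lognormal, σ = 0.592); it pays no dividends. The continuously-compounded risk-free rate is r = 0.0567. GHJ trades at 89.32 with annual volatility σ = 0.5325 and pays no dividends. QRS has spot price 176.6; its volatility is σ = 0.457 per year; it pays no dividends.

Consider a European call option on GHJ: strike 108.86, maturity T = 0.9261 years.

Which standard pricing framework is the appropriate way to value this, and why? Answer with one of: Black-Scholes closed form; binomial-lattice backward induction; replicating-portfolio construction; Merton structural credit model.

Key observation: with GHJ following a GBM at constant σ and r, the European call struck at 108.86 prices in closed form — nothing here needs a stepwise model or a balance sheet.

framework: Black-Scholes closed form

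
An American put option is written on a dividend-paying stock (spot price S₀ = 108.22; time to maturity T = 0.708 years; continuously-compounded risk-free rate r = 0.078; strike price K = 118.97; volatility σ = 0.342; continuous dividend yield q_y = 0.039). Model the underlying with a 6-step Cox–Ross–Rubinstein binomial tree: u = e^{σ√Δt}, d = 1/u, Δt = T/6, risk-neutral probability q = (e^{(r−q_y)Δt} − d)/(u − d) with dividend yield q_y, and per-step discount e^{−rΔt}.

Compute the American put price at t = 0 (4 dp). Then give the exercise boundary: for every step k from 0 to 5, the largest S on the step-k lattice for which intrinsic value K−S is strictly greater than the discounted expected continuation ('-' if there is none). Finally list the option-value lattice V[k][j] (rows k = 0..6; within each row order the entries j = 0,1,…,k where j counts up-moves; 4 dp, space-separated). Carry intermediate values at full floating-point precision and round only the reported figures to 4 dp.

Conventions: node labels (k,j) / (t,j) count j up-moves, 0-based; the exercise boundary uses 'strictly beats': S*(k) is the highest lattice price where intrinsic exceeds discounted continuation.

Δt=0.11800  u=1.12466  d=0.88916  q=0.49025  discount=0.99084
step 6 (expiry): payoffs max(K−S,0) = 65.4914 51.3271 33.4111 10.7500 0.0000 0.0000 0.0000
step 5: (k=5,j=0): S=60.1452, K−S=58.8248, hold=58.0110 ⇒ V=58.8248 exercise | (k=5,j=1): S=76.0753, K−S=42.8947, hold=42.1540 ⇒ V=42.8947 exercise | (k=5,j=2): S=96.2246, K−S=22.7454, hold=22.0972 ⇒ V=22.7454 exercise | (k=5,j=3): S=121.7107, K−S=0.0000, hold=5.4296 ⇒ V=5.4296 continue | (k=5,j=4): S=153.9471, K−S=0.0000, hold=0.0000 ⇒ V=0.0000 continue | (k=5,j=5): S=194.7215, K−S=0.0000, hold=0.0000 ⇒ V=0.0000 continue  boundary S*=96.2246
step 4: (k=4,j=0): S=67.6429, K−S=51.3271, hold=50.5477 ⇒ V=51.3271 exercise | (k=4,j=1): S=85.5589, K−S=33.4111, hold=32.7140 ⇒ V=33.4111 exercise | (k=4,j=2): S=108.2200, K−S=10.7500, hold=14.1257 ⇒ V=14.1257 continue | (k=4,j=3): S=136.8832, K−S=0.0000, hold=2.7424 ⇒ V=2.7424 continue | (k=4,j=4): S=173.1381, K−S=0.0000, hold=0.0000 ⇒ V=0.0000 continue  boundary S*=85.5589
step 3: (k=3,j=0): S=76.0753, K−S=42.8947, hold=42.1540 ⇒ V=42.8947 exercise | (k=3,j=1): S=96.2246, K−S=22.7454, hold=23.7370 ⇒ V=23.7370 continue | (k=3,j=2): S=121.7107, K−S=0.0000, hold=8.4668 ⇒ V=8.4668 continue | (k=3,j=3): S=153.9471, K−S=0.0000, hold=1.3851 ⇒ V=1.3851 continue  boundary S*=76.0753
step 2: (k=2,j=0): S=85.5589, K−S=33.4111, hold=33.1957 ⇒ V=33.4111 exercise | (k=2,j=1): S=108.2200, K−S=10.7500, hold=16.1019 ⇒ V=16.1019 continue | (k=2,j=2): S=136.8832, K−S=0.0000, hold=4.9492 ⇒ V=4.9492 continue  boundary S*=85.5589
step 1: (k=1,j=0): S=96.2246, K−S=22.7454, hold=24.6969 ⇒ V=24.6969 continue | (k=1,j=1): S=121.7107, K−S=0.0000, hold=10.5369 ⇒ V=10.5369 continue  boundary S*=-
step 0: (k=0,j=0): S=108.2200, K−S=10.7500, hold=17.5923 ⇒ V=17.5923 continue  boundary S*=-

price = 17.5923
boundary = - - 85.5589 76.0753 85.5589 96.2246
tree:
17.5923
24.6969 10.5369
33.4111 16.1019 4.9492
42.8947 23.7370 8.4668 1.3851
51.3271 33.4111 14.1257 2.7424 0.0000
58.8248 42.8947 22.7454 5.4296 0.0000 0.0000
65.4914 51.3271 33.4111 10.7500 0.0000 0.0000 0.0000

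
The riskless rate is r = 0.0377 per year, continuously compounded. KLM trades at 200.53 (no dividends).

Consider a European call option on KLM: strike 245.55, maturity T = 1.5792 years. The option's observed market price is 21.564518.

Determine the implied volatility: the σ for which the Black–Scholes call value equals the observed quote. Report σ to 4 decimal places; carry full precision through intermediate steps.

At σ = 0.3245 the Black–Scholes value reproduces the quote:
σ√T = 0.3245·√1.5792 = 0.407787
d₁ = (ln(S/K) + (r+σ²/2)T) / (σ√T) = (ln(200.53/245.55) + (0.0377+0.3245²/2)·1.5792) / 0.407787 = (-0.202537 + 0.142681) / 0.407787 = -0.146782
d₂ = d₁ − σ√T = -0.146782 − 0.407787 = -0.554569
e^{−rT} = 0.942202
N(d₁) = 0.441652,  N(d₂) = 0.289595
V = S·N(d₁) − K·e^{−rT}·N(d₂) = 88.564478 − 66.999959 = 21.564518 (matching the quote); vega is positive throughout, so no other σ reproduces this price

sigma = 0.3245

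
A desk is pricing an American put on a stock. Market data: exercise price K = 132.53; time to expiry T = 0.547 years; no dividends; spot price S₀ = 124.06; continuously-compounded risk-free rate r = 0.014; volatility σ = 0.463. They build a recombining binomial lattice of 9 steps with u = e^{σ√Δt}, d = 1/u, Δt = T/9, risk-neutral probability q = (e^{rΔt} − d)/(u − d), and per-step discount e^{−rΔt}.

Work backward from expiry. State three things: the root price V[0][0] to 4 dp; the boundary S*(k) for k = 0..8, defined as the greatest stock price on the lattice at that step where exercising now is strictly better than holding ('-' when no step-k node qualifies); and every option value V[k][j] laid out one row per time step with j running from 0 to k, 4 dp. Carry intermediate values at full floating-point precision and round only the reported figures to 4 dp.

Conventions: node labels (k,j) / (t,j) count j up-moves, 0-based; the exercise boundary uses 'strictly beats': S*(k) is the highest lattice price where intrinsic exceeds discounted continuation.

Δt=0.06078  u=1.12091  d=0.89213  q=0.47522  discount=0.99915
step 9 (expiry): payoffs max(K−S,0) = 88.1198 76.7310 62.4214 44.4423 21.8524 0.0000 0.0000 0.0000 0.0000 0.0000
step 8: (k=8,j=0): S=49.7800, K−S=82.7500, hold=82.6373 ⇒ V=82.7500 exercise | (k=8,j=1): S=62.5459, K−S=69.9841, hold=69.8714 ⇒ V=69.9841 exercise | (k=8,j=2): S=78.5856, K−S=53.9444, hold=53.8316 ⇒ V=53.9444 exercise | (k=8,j=3): S=98.7387, K−S=33.7913, hold=33.6786 ⇒ V=33.7913 exercise | (k=8,j=4): S=124.0600, K−S=8.4700, hold=11.4581 ⇒ V=11.4581 continue | (k=8,j=5): S=155.8749, K−S=0.0000, hold=0.0000 ⇒ V=0.0000 continue | (k=8,j=6): S=195.8485, K−S=0.0000, hold=0.0000 ⇒ V=0.0000 continue | (k=8,j=7): S=246.0734, K−S=0.0000, hold=0.0000 ⇒ V=0.0000 continue | (k=8,j=8): S=309.1783, K−S=0.0000, hold=0.0000 ⇒ V=0.0000 continue  boundary S*=98.7387
step 7: (k=7,j=0): S=55.7990, K−S=76.7310, hold=76.6182 ⇒ V=76.7310 exercise | (k=7,j=1): S=70.1086, K−S=62.4214, hold=62.3087 ⇒ V=62.4214 exercise | (k=7,j=2): S=88.0877, K−S=44.4423, hold=44.3296 ⇒ V=44.4423 exercise | (k=7,j=3): S=110.6776, K−S=21.8524, hold=23.1585 ⇒ V=23.1585 continue | (k=7,j=4): S=139.0605, K−S=0.0000, hold=6.0079 ⇒ V=6.0079 continue | (k=7,j=5): S=174.7222, K−S=0.0000, hold=0.0000 ⇒ V=0.0000 continue | (k=7,j=6): S=219.5293, K−S=0.0000, hold=0.0000 ⇒ V=0.0000 continue | (k=7,j=7): S=275.8270, K−S=0.0000, hold=0.0000 ⇒ V=0.0000 continue  boundary S*=88.0877
step 6: (k=6,j=0): S=62.5459, K−S=69.9841, hold=69.8714 ⇒ V=69.9841 exercise | (k=6,j=1): S=78.5856, K−S=53.9444, hold=53.8316 ⇒ V=53.9444 exercise | (k=6,j=2): S=98.7387, K−S=33.7913, hold=34.2987 ⇒ V=34.2987 continue | (k=6,j=3): S=124.0600, K−S=8.4700, hold=14.9955 ⇒ V=14.9955 continue | (k=6,j=4): S=155.8749, K−S=0.0000, hold=3.1502 ⇒ V=3.1502 continue | (k=6,j=5): S=195.8485, K−S=0.0000, hold=0.0000 ⇒ V=0.0000 continue | (k=6,j=6): S=246.0734, K−S=0.0000, hold=0.0000 ⇒ V=0.0000 continue  boundary S*=78.5856
step 5: (k=5,j=0): S=70.1086, K−S=62.4214, hold=62.3087 ⇒ V=62.4214 exercise | (k=5,j=1): S=88.0877, K−S=44.4423, hold=44.5705 ⇒ V=44.5705 continue | (k=5,j=2): S=110.6776, K−S=21.8524, hold=25.1041 ⇒ V=25.1041 continue | (k=5,j=3): S=139.0605, K−S=0.0000, hold=9.3584 ⇒ V=9.3584 continue | (k=5,j=4): S=174.7222, K−S=0.0000, hold=1.6518 ⇒ V=1.6518 continue | (k=5,j=5): S=219.5293, K−S=0.0000, hold=0.0000 ⇒ V=0.0000 continue  boundary S*=70.1086
step 4: (k=4,j=0): S=78.5856, K−S=53.9444, hold=53.8925 ⇒ V=53.9444 exercise | (k=4,j=1): S=98.7387, K−S=33.7913, hold=35.2897 ⇒ V=35.2897 continue | (k=4,j=2): S=124.0600, K−S=8.4700, hold=17.6065 ⇒ V=17.6065 continue | (k=4,j=3): S=155.8749, K−S=0.0000, hold=5.6913 ⇒ V=5.6913 continue | (k=4,j=4): S=195.8485, K−S=0.0000, hold=0.8661 ⇒ V=0.8661 continue  boundary S*=78.5856
step 3: (k=3,j=0): S=88.0877, K−S=44.4423, hold=45.0410 ⇒ V=45.0410 continue | (k=3,j=1): S=110.6776, K−S=21.8524, hold=26.8635 ⇒ V=26.8635 continue | (k=3,j=2): S=139.0605, K−S=0.0000, hold=11.9341 ⇒ V=11.9341 continue | (k=3,j=3): S=174.7222, K−S=0.0000, hold=3.3954 ⇒ V=3.3954 continue  boundary S*=-
step 2: (k=2,j=0): S=98.7387, K−S=33.7913, hold=36.3718 ⇒ V=36.3718 continue | (k=2,j=1): S=124.0600, K−S=8.4700, hold=19.7520 ⇒ V=19.7520 continue | (k=2,j=2): S=155.8749, K−S=0.0000, hold=7.8696 ⇒ V=7.8696 continue  boundary S*=-
step 1: (k=1,j=0): S=110.6776, K−S=21.8524, hold=28.4496 ⇒ V=28.4496 continue | (k=1,j=1): S=139.0605, K−S=0.0000, hold=14.0933 ⇒ V=14.0933 continue  boundary S*=-
step 0: (k=0,j=0): S=124.0600, K−S=8.4700, hold=21.6089 ⇒ V=21.6089 continue  boundary S*=-

price = 21.6089
boundary = - - - - 78.5856 70.1086 78.5856 88.0877 98.7387
tree:
21.6089
28.4496 14.0933
36.3718 19.7520 7.8696
45.0410 26.8635 11.9341 3.3954
53.9444 35.2897 17.6065 5.6913 0.8661
62.4214 44.5705 25.1041 9.3584 1.6518 0.0000
69.9841 53.9444 34.2987 14.9955 3.1502 0.0000 0.0000
76.7310 62.4214 44.4423 23.1585 6.0079 0.0000 0.0000 0.0000
82.7500 69.9841 53.9444 33.7913 11.4581 0.0000 0.0000 0.0000 0.0000
88.1198 76.7310 62.4214 44.4423 21.8524 0.0000 0.0000 0.0000 0.0000 0.0000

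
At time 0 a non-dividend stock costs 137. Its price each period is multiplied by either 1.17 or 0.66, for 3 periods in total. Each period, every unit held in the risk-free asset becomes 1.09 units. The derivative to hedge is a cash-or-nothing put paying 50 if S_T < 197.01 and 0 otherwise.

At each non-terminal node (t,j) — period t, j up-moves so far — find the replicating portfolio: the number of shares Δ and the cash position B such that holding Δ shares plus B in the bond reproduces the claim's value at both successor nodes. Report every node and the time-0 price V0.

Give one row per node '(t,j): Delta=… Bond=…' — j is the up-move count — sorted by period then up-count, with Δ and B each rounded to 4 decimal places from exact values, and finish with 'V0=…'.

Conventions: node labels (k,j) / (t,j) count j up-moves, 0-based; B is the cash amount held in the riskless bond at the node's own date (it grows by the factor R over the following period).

(0,0): Delta=-0.4282 Bond=74.1282
(1,0): Delta=0.0000 Bond=42.0840
(1,1): Delta=-0.4731 Bond=88.0026
(2,0): Delta=0.0000 Bond=45.8716
(2,1): Delta=0.0000 Bond=45.8716
(2,2): Delta=-0.5228 Bond=105.2348
V0=15.4680

Arbitrage-free pricing uses the up-move probability p* = (R−d)/(u−d) = 0.8431, discounting each step at R = 1.09.
At maturity the claim pays: V(3,0)=50.0000, V(3,1)=50.0000, V(3,2)=50.0000, V(3,3)=0.0000
Node (2,0) S=59.6772: V=(p*·50.0000+(1−p*)·50.0000)/1.09=45.8716; Δ=(50.0000−50.0000)/(69.8223−39.3870)=0.0000; B=V−Δ·S=45.8716
Node (2,1) S=105.7914: V=(p*·50.0000+(1−p*)·50.0000)/1.09=45.8716; Δ=(50.0000−50.0000)/(123.7759−69.8223)=0.0000; B=V−Δ·S=45.8716
Node (2,2) S=187.5393: V=(p*·0.0000+(1−p*)·50.0000)/1.09=7.1955; Δ=(0.0000−50.0000)/(219.4210−123.7759)=-0.5228; B=V−Δ·S=105.2348
Node (1,0) S=90.4200: V=(p*·45.8716+(1−p*)·45.8716)/1.09=42.0840; Δ=(45.8716−45.8716)/(105.7914−59.6772)=0.0000; B=V−Δ·S=42.0840
Node (1,1) S=160.2900: V=(p*·7.1955+(1−p*)·45.8716)/1.09=12.1673; Δ=(7.1955−45.8716)/(187.5393−105.7914)=-0.4731; B=V−Δ·S=88.0026
Node (0,0) S=137.0000: V=(p*·12.1673+(1−p*)·42.0840)/1.09=15.4680; Δ=(12.1673−42.0840)/(160.2900−90.4200)=-0.4282; B=V−Δ·S=74.1282
Verification: the root portfolio costs Δ(0,0)·S0 + B(0,0) = 15.4680, matching V0.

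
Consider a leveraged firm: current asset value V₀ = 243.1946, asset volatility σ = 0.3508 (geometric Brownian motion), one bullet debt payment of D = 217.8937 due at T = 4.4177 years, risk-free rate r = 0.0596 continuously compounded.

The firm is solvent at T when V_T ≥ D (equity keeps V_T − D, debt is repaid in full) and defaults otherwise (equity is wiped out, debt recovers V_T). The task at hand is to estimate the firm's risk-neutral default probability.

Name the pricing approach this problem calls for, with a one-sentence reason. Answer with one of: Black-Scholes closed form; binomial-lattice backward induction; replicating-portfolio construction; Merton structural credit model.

framework: Merton structural credit model

Key observation: the asked-for credit quantity lives on the firm's capital structure — asset value, asset volatility, debt face 217.8937 — which is the structural model's domain.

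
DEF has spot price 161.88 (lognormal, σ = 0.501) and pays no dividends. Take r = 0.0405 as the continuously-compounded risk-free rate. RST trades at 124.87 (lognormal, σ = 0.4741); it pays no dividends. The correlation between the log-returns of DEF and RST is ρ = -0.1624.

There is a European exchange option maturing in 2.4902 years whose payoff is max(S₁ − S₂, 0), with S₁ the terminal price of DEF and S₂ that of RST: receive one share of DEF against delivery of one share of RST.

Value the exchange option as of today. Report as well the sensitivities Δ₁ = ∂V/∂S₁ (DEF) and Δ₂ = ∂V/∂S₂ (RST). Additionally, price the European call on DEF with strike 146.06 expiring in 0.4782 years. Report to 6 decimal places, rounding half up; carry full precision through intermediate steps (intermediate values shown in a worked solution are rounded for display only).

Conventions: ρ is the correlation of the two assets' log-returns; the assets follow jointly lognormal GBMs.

σ_eff = √(σ₁² + σ₂² − 2ρσ₁σ₂) = √(0.501² + 0.4741² − 2·-0.1624·0.501·0.4741) = 0.743586
d₁ = (ln(S₁/S₂) + (q₂ − q₁ + σ_eff²/2)T) / (σ_eff√T) = (ln(161.88/124.87) + (0.0 − 0.0 + 0.276460)·2.4902) / 1.173406 = 0.807924
d₂ = d₁ − σ_eff√T = 0.807924 − 1.173406 = -0.365482
N(d₁) = 0.790433,  N(d₂) = 0.357376
V = S₁·e^{−q₁T}·N(d₁) − S₂·e^{−q₂T}·N(d₂) = 127.955263 − 44.625538 = 83.329725
Δ₁ = e^{−q₁T}·N(d₁) = 0.790433;  Δ₂ = −e^{−q₂T}·N(d₂) = -0.357376
[vanilla: DEF call K=146.06]
σ√T = 0.501·√0.4782 = 0.346452
d₁ = (ln(S/K) + (r+σ²/2)T) / (σ√T) = (ln(161.88/146.06) + (0.0405+0.501²/2)·0.4782) / 0.346452 = (0.102838 + 0.079381) / 0.346452 = 0.525959
d₂ = d₁ − σ√T = 0.525959 − 0.346452 = 0.179507
e^{−rT} = 0.980819
N(d₁) = 0.700542,  N(d₂) = 0.571230
price = S·N(d₁) − K·e^{−rT}·N(d₂) = 113.403675 − 81.833573 = 31.570102

exchange price = 83.329725
Δ1 = 0.790433
Δ2 = -0.357376
price(DEF call K=146.06) = 31.570102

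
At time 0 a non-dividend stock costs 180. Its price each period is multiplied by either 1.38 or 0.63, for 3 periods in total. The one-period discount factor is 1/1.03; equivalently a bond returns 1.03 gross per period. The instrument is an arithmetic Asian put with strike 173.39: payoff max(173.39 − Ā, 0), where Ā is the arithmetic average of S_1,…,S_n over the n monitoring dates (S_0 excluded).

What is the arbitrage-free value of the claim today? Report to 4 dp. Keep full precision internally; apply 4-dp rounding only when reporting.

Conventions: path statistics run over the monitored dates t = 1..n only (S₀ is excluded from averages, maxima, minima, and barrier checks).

price = 24.7436

No-arbitrage gives p* = (R−d)/(u−d) = 0.5333: enumerate every path, weight its payoff by its p*-probability, and discount by R^3.
Enumerate all 2^3 = 8 price paths (U = up ×1.38, D = down ×0.63); each path with k up-moves has probability p*^k·(1−p*)^(3−k).
DDD: Ā=76.6168, payoff=96.7732, prob=0.101630
UDD: Ā=167.8273, payoff=5.5627, prob=0.116148
DUD: Ā=122.8273, payoff=50.5627, prob=0.116148
UUD: Ā=269.0503, payoff=0.0000, prob=0.132741
DDU: Ā=94.4773, payoff=78.9127, prob=0.116148
UDU: Ā=206.9503, payoff=0.0000, prob=0.132741
DUU: Ā=161.9503, payoff=11.4397, prob=0.132741
UUU: Ā=354.7483, payoff=0.0000, prob=0.151704
Price = Σ prob·payoff / R^3 = 27.037952 / 1.092727 = 24.7436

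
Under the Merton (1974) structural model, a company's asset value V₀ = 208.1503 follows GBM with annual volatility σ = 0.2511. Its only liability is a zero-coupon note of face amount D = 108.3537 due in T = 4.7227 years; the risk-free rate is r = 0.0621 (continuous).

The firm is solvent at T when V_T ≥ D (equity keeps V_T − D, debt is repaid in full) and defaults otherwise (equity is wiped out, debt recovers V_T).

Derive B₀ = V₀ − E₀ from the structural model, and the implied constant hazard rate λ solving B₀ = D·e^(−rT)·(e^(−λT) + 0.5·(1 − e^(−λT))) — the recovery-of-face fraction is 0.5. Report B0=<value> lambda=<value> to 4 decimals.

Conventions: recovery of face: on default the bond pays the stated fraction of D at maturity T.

With assets at 208.1503 and a single debt payment of 108.3537 at 4.7227 years:
d₁ = [ln(V₀/D) + (r + σ²/2)T] / (σ√T)
   = [ln(208.1503/108.3537) + (0.0621 + 0.5·0.2511²)·4.7227] / (0.2511·√4.7227)
   = [0.652860 + 0.442166] / 0.545685 = 2.006699
d₂ = d₁ − σ√T = 2.006699 − 0.545685 = 1.461014
N(d₁) = 0.977609,  N(d₂) = 0.927994,  e^(−rT) = 0.745814
E₀ = V₀·N(d₁) − D·e^(−rT)·N(d₂)
   = 208.1503·0.977609 − 108.3537·0.745814·0.927994 = 128.496886
B₀ = V₀ − E₀ = 208.1503 − 128.496886 = 79.653414
e^(−λT) = (B₀·e^(rT)/D − 0.5)/(1 − 0.5) = (79.6534·1.340818/108.3537 − 0.5)/0.5 = 0.97133445
λ = −ln(0.97133445)/4.7227 = 0.006158

B0=79.6534 lambda=0.0062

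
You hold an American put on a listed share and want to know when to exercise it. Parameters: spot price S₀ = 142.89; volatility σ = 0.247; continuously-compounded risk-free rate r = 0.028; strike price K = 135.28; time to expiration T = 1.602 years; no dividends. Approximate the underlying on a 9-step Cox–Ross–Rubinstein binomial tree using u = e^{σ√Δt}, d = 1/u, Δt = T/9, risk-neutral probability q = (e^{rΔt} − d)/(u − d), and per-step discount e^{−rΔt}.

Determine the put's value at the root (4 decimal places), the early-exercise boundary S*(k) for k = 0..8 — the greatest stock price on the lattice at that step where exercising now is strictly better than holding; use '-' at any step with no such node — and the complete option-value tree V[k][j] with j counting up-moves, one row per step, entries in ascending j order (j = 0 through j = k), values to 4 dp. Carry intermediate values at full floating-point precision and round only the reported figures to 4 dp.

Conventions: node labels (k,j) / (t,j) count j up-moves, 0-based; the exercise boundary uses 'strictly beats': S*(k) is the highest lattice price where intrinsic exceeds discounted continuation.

Δt=0.17800, u=1.10983, d=0.90104, q=0.49790, disc=e^(-rΔt)=0.99503
k=9 terminal: V=max(K-S,0) → 79.3450 66.3832 50.4179 30.7528 6.5309 0.0000 0.0000 0.0000 0.0000 0.0000
k=8: j=0 S=62.0785 intr=73.2015 cont=72.5289 V=73.2015[EX]; j=1 S=76.4639 intr=58.8161 cont=58.1436 V=58.8161[EX]; j=2 S=94.1828 intr=41.0972 cont=40.4247 V=41.0972[EX]; j=3 S=116.0077 intr=19.2723 cont=18.5998 V=19.2723[EX]; j=4 S=142.8900 intr=0.0000 cont=3.2628 V=3.2628[hold]; j=5 S=176.0017 intr=0.0000 cont=0.0000 V=0.0000[hold]; j=6 S=216.7864 intr=0.0000 cont=0.0000 V=0.0000[hold]; j=7 S=267.0221 intr=0.0000 cont=0.0000 V=0.0000[hold]; j=8 S=328.8989 intr=0.0000 cont=0.0000 V=0.0000[hold]  S*(8)=116.0077
k=7: j=0 S=68.8968 intr=66.3832 cont=65.7107 V=66.3832[EX]; j=1 S=84.8621 intr=50.4179 cont=49.7453 V=50.4179[EX]; j=2 S=104.5272 intr=30.7528 cont=30.0803 V=30.7528[EX]; j=3 S=128.7491 intr=6.5309 cont=11.2450 V=11.2450[hold]; j=4 S=158.5840 intr=0.0000 cont=1.6301 V=1.6301[hold]; j=5 S=195.3325 intr=0.0000 cont=0.0000 V=0.0000[hold]; j=6 S=240.5967 intr=0.0000 cont=0.0000 V=0.0000[hold]; j=7 S=296.3499 intr=0.0000 cont=0.0000 V=0.0000[hold]  S*(7)=104.5272
k=6: j=0 S=76.4639 intr=58.8161 cont=58.1436 V=58.8161[EX]; j=1 S=94.1828 intr=41.0972 cont=40.4247 V=41.0972[EX]; j=2 S=116.0077 intr=19.2723 cont=20.9353 V=20.9353[hold]; j=3 S=142.8900 intr=0.0000 cont=6.4256 V=6.4256[hold]; j=4 S=176.0017 intr=0.0000 cont=0.8144 V=0.8144[hold]; j=5 S=216.7864 intr=0.0000 cont=0.0000 V=0.0000[hold]; j=6 S=267.0221 intr=0.0000 cont=0.0000 V=0.0000[hold]  S*(6)=94.1828
k=5: j=0 S=84.8621 intr=50.4179 cont=49.7453 V=50.4179[EX]; j=1 S=104.5272 intr=30.7528 cont=30.9042 V=30.9042[hold]; j=2 S=128.7491 intr=6.5309 cont=13.6428 V=13.6428[hold]; j=3 S=158.5840 intr=0.0000 cont=3.6138 V=3.6138[hold]; j=4 S=195.3325 intr=0.0000 cont=0.4069 V=0.4069[hold]; j=5 S=240.5967 intr=0.0000 cont=0.0000 V=0.0000[hold]  S*(5)=84.8621
k=4: j=0 S=94.1828 intr=41.0972 cont=40.4996 V=41.0972[EX]; j=1 S=116.0077 intr=19.2723 cont=22.1988 V=22.1988[hold]; j=2 S=142.8900 intr=0.0000 cont=8.6063 V=8.6063[hold]; j=3 S=176.0017 intr=0.0000 cont=2.0070 V=2.0070[hold]; j=4 S=216.7864 intr=0.0000 cont=0.2033 V=0.2033[hold]  S*(4)=94.1828
k=3: j=0 S=104.5272 intr=30.7528 cont=31.5301 V=31.5301[hold]; j=1 S=128.7491 intr=6.5309 cont=15.3544 V=15.3544[hold]; j=2 S=158.5840 intr=0.0000 cont=5.2941 V=5.2941[hold]; j=3 S=195.3325 intr=0.0000 cont=1.1034 V=1.1034[hold]  S*(3)=-
k=2: j=0 S=116.0077 intr=19.2723 cont=23.3595 V=23.3595[hold]; j=1 S=142.8900 intr=0.0000 cont=10.2939 V=10.2939[hold]; j=2 S=176.0017 intr=0.0000 cont=3.1916 V=3.1916[hold]  S*(2)=-
k=1: j=0 S=128.7491 intr=6.5309 cont=16.7703 V=16.7703[hold]; j=1 S=158.5840 intr=0.0000 cont=6.7241 V=6.7241[hold]  S*(1)=-
k=0: j=0 S=142.8900 intr=0.0000 cont=11.7098 V=11.7098[hold]  S*(0)=-

price = 11.7098
boundary = - - - - 94.1828 84.8621 94.1828 104.5272 116.0077
tree:
11.7098
16.7703 6.7241
23.3595 10.2939 3.1916
31.5301 15.3544 5.2941 1.1034
41.0972 22.1988 8.6063 2.0070 0.2033
50.4179 30.9042 13.6428 3.6138 0.4069 0.0000
58.8161 41.0972 20.9353 6.4256 0.8144 0.0000 0.0000
66.3832 50.4179 30.7528 11.2450 1.6301 0.0000 0.0000 0.0000
73.2015 58.8161 41.0972 19.2723 3.2628 0.0000 0.0000 0.0000 0.0000
79.3450 66.3832 50.4179 30.7528 6.5309 0.0000 0.0000 0.0000 0.0000 0.0000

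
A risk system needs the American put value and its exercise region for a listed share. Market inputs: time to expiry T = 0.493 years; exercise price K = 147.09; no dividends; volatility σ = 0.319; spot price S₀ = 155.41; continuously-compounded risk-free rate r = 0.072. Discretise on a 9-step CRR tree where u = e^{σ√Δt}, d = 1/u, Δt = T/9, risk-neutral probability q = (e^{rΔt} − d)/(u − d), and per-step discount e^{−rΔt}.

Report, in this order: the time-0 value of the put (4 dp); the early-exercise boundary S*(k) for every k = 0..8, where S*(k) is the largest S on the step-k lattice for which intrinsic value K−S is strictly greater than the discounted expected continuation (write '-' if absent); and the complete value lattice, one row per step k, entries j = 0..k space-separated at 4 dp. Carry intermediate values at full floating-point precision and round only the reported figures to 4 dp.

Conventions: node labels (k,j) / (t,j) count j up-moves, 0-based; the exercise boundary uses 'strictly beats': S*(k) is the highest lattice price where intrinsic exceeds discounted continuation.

price = 7.9956
boundary = - - - - 115.2869 106.9929 115.2869 124.2237 133.8534
tree:
7.9956
11.8260 4.3449
17.0083 6.8947 1.9070
23.6862 10.6675 3.2913 0.5799
31.8031 16.0024 5.5792 1.0992 0.0810
40.0971 23.1043 9.2427 2.0714 0.1653 0.0000
47.7944 31.8031 14.8520 3.8773 0.3371 0.0000 0.0000
54.9379 40.0971 22.8663 7.1990 0.6876 0.0000 0.0000 0.0000
61.5675 47.7944 31.8031 13.2366 1.4024 0.0000 0.0000 0.0000 0.0000
67.7201 54.9379 40.0971 22.8663 2.8605 0.0000 0.0000 0.0000 0.0000 0.0000

params: Δt=0.05478 u=1.07752 d=0.92806 q=0.50778 e^(-rΔt)=0.99606
t_9 payoffs: 67.7201 54.9379 40.0971 22.8663 2.8605 0.0000 0.0000 0.0000 0.0000 0.0000
t_8: node(8,0) S=85.5225 payoff=61.5675 vs cont=60.9885 → 61.5675 [stop]  node(8,1) S=99.2956 payoff=47.7944 vs cont=47.2154 → 47.7944 [stop]  node(8,2) S=115.2869 payoff=31.8031 vs cont=31.2242 → 31.8031 [stop]  node(8,3) S=133.8534 payoff=13.2366 vs cont=12.6576 → 13.2366 [stop]  node(8,4) S=155.4100 payoff=0.0000 vs cont=1.4024 → 1.4024 [wait]  node(8,5) S=180.4382 payoff=0.0000 vs cont=0.0000 → 0.0000 [wait]  node(8,6) S=209.4972 payoff=0.0000 vs cont=0.0000 → 0.0000 [wait]  node(8,7) S=243.2359 payoff=0.0000 vs cont=0.0000 → 0.0000 [wait]  node(8,8) S=282.4082 payoff=0.0000 vs cont=0.0000 → 0.0000 [wait]  ⇒ S*(8)=133.8534
t_7: node(7,0) S=92.1521 payoff=54.9379 vs cont=54.3589 → 54.9379 [stop]  node(7,1) S=106.9929 payoff=40.0971 vs cont=39.5181 → 40.0971 [stop]  node(7,2) S=124.2237 payoff=22.8663 vs cont=22.2873 → 22.8663 [stop]  node(7,3) S=144.2295 payoff=2.8605 vs cont=7.1990 → 7.1990 [wait]  node(7,4) S=167.4572 payoff=0.0000 vs cont=0.6876 → 0.6876 [wait]  node(7,5) S=194.4256 payoff=0.0000 vs cont=0.0000 → 0.0000 [wait]  node(7,6) S=225.7371 payoff=0.0000 vs cont=0.0000 → 0.0000 [wait]  node(7,7) S=262.0912 payoff=0.0000 vs cont=0.0000 → 0.0000 [wait]  ⇒ S*(7)=124.2237
t_6: node(6,0) S=99.2956 payoff=47.7944 vs cont=47.2154 → 47.7944 [stop]  node(6,1) S=115.2869 payoff=31.8031 vs cont=31.2242 → 31.8031 [stop]  node(6,2) S=133.8534 payoff=13.2366 vs cont=14.8520 → 14.8520 [wait]  node(6,3) S=155.4100 payoff=0.0000 vs cont=3.8773 → 3.8773 [wait]  node(6,4) S=180.4382 payoff=0.0000 vs cont=0.3371 → 0.3371 [wait]  node(6,5) S=209.4972 payoff=0.0000 vs cont=0.0000 → 0.0000 [wait]  node(6,6) S=243.2359 payoff=0.0000 vs cont=0.0000 → 0.0000 [wait]  ⇒ S*(6)=115.2869
t_5: node(5,0) S=106.9929 payoff=40.0971 vs cont=39.5181 → 40.0971 [stop]  node(5,1) S=124.2237 payoff=22.8663 vs cont=23.1043 → 23.1043 [wait]  node(5,2) S=144.2295 payoff=2.8605 vs cont=9.2427 → 9.2427 [wait]  node(5,3) S=167.4572 payoff=0.0000 vs cont=2.0714 → 2.0714 [wait]  node(5,4) S=194.4256 payoff=0.0000 vs cont=0.1653 → 0.1653 [wait]  node(5,5) S=225.7371 payoff=0.0000 vs cont=0.0000 → 0.0000 [wait]  ⇒ S*(5)=106.9929
t_4: node(4,0) S=115.2869 payoff=31.8031 vs cont=31.3446 → 31.8031 [stop]  node(4,1) S=133.8534 payoff=13.2366 vs cont=16.0024 → 16.0024 [wait]  node(4,2) S=155.4100 payoff=0.0000 vs cont=5.5792 → 5.5792 [wait]  node(4,3) S=180.4382 payoff=0.0000 vs cont=1.0992 → 1.0992 [wait]  node(4,4) S=209.4972 payoff=0.0000 vs cont=0.0810 → 0.0810 [wait]  ⇒ S*(4)=115.2869
t_3: node(3,0) S=124.2237 payoff=22.8663 vs cont=23.6862 → 23.6862 [wait]  node(3,1) S=144.2295 payoff=2.8605 vs cont=10.6675 → 10.6675 [wait]  node(3,2) S=167.4572 payoff=0.0000 vs cont=3.2913 → 3.2913 [wait]  node(3,3) S=194.4256 payoff=0.0000 vs cont=0.5799 → 0.5799 [wait]  ⇒ S*(3)=-
t_2: node(2,0) S=133.8534 payoff=13.2366 vs cont=17.0083 → 17.0083 [wait]  node(2,1) S=155.4100 payoff=0.0000 vs cont=6.8947 → 6.8947 [wait]  node(2,2) S=180.4382 payoff=0.0000 vs cont=1.9070 → 1.9070 [wait]  ⇒ S*(2)=-
t_1: node(1,0) S=144.2295 payoff=2.8605 vs cont=11.8260 → 11.8260 [wait]  node(1,1) S=167.4572 payoff=0.0000 vs cont=4.3449 → 4.3449 [wait]  ⇒ S*(1)=-
t_0: node(0,0) S=155.4100 payoff=0.0000 vs cont=7.9956 → 7.9956 [wait]  ⇒ S*(0)=-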